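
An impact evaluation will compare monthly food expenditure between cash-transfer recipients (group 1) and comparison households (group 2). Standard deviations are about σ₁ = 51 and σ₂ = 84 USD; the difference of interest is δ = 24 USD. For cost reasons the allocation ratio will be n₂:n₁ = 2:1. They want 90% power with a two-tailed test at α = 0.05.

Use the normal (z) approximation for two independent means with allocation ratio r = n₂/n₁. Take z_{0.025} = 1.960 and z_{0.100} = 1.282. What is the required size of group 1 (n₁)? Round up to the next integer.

n₁ = 112

n₁ = (z_{α/2} + z_β)² · (σ₁² + σ₂²/r) / δ²
   = (1.960 + 1.282)² · (51² + 84²/2) / 24²
   = 10.5106 · (2601 + 3528) / 576
   = 10.5106 · 6129 / 576
   = 111.84
Round up → n₁ = 112; n₂ = r·n₁ = 2 × 112 = 224.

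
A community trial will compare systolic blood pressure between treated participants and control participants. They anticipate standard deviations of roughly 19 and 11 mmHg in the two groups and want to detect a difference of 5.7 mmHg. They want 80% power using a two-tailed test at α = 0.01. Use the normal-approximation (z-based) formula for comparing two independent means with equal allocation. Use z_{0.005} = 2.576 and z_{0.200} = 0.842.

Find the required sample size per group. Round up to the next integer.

n = (z_{α/2} + z_β)² · (σ₁² + σ₂²) / δ²
  = (2.576 + 0.842)² · (19² + 11² = 482) / 5.7²
  = 11.6827 · 482 / 32.49
  = 173.32
Round up → n = 174 per group.

n = 174 per group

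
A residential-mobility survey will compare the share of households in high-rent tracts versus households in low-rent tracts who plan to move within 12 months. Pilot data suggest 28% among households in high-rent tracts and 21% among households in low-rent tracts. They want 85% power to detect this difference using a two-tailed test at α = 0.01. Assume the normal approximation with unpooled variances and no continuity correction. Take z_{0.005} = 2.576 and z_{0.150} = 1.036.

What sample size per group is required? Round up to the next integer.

n = (z_{α/2} + z_β)² · [p₁(1−p₁) + p₂(1−p₂)] / (p₁ − p₂)²
  = (2.576 + 1.036)² · (0.28·0.72 + 0.21·0.79) / (0.07)²
  = (3.612)² · (0.2016 + 0.1659) / 0.0049
  = 13.0465 · 0.3675 / 0.0049
  = 978.49
Round up → n = 979 per group.

n = 979 per group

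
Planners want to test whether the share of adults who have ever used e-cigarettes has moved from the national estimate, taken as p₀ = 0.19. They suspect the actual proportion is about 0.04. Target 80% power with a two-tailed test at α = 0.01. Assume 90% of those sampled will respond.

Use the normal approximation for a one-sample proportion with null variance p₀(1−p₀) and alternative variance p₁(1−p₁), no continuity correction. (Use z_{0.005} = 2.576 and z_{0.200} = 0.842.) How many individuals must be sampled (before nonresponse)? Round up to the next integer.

n = [z_{α/2}·√(p₀q₀) + z_β·√(p₁q₁)]² / (p₁ − p₀)²
  = [2.576·√(0.19·0.81) + 0.842·√(0.04·0.96)]² / (-0.15)²
  = [2.576·0.3923 + 0.842·0.1960]² / 0.0225
  = [1.1756]² / 0.0225
  = 61.42
Adjust for 90% response: 61.42 / 0.90 = 68.24.
Round up → n = 69.

n = 69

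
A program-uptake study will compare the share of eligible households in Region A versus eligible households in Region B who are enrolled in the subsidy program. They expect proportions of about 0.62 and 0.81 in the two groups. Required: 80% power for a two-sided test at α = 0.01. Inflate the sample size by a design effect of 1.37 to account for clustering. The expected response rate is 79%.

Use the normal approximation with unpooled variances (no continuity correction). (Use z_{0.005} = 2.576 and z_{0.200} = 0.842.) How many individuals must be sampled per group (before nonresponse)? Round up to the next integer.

n = (z_{α/2} + z_β)² · [p₁(1−p₁) + p₂(1−p₂)] / (p₁ − p₂)²
  = (2.576 + 0.842)² · (0.62·0.38 + 0.81·0.19) / (-0.19)²
  = (3.418)² · (0.2356 + 0.1539) / 0.0361
  = 11.6827 · 0.3895 / 0.0361
  = 126.05
Design effect: 1.37 × 126.05 = 172.69.
Adjust for 79% response: 172.69 / 0.79 = 218.59.
Round up → n = 219 per group.

n = 219 per group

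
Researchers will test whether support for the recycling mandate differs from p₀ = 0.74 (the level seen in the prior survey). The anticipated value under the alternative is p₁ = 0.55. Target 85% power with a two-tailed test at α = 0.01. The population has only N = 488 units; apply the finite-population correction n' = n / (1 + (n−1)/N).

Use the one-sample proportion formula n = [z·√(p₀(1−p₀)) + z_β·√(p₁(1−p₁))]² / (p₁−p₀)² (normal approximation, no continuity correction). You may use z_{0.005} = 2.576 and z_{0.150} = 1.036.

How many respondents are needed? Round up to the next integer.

n = [z_{α/2}·√(p₀q₀) + z_β·√(p₁q₁)]² / (p₁ − p₀)²
  = [2.576·√(0.74·0.26) + 1.036·√(0.55·0.45)]² / (-0.19)²
  = [2.576·0.4386 + 1.036·0.4975]² / 0.0361
  = [1.6453]² / 0.0361
  = 74.99
Finite-population correction (N = 488): 74.99 / (1 + (74.99 − 1)/488) = 65.12.
Round up → n = 66.

n = 66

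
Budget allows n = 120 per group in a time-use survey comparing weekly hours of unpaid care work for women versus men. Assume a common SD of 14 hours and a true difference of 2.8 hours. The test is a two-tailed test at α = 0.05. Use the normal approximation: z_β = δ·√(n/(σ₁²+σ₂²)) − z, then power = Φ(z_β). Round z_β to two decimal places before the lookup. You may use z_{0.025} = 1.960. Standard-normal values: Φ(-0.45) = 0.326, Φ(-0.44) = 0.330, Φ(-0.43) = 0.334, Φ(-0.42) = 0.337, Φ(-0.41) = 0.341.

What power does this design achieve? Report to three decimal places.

z_β = δ·√(n/(σ₁²+σ₂²)) − z_{α/2}
    = 2.8 · √(120/392) − 1.960
    = 2.8 · 0.55328 − 1.960
    = 1.5492 − 1.960 = -0.4108 → -0.41
Power = Φ(-0.41) = 0.341.

Power ≈ 0.341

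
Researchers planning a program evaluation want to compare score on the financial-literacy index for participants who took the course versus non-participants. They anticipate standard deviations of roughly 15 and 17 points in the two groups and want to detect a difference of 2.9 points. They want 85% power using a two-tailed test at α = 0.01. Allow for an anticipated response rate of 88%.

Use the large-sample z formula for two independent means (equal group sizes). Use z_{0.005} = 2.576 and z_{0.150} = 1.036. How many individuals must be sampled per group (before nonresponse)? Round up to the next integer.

n = (z_{α/2} + z_β)² · (σ₁² + σ₂²) / δ²
  = (2.576 + 1.036)² · (15² + 17² = 514) / 2.9²
  = 13.0465 · 514 / 8.41
  = 797.37
Adjust for 88% response: 797.37 / 0.88 = 906.11.
Round up → n = 907 per group.

n = 907 per group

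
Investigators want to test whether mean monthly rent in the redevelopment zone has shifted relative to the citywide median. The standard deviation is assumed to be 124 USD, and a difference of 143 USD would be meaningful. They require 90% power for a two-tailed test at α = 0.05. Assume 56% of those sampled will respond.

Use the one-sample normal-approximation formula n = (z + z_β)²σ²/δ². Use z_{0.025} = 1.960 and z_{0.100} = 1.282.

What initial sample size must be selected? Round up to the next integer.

n = 15

n = (z_{α/2} + z_β)² · σ² / δ²
  = (1.960 + 1.282)² · 124² / 143²
  = 10.5106 · 15376 / 20449
  = 7.90
Adjust for 56% response: 7.90 / 0.56 = 14.11.
Round up → n = 15.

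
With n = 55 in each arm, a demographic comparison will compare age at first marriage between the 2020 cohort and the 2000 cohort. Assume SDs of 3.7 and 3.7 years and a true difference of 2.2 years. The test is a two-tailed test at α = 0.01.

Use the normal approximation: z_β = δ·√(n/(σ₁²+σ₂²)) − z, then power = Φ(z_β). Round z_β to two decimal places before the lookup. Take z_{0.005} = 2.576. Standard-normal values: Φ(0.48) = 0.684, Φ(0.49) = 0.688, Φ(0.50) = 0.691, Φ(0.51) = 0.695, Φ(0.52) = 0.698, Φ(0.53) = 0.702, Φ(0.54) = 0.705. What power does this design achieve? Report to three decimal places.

Power ≈ 0.705

z_β = δ·√(n/(σ₁²+σ₂²)) − z_{α/2}
    = 2.2 · √(55/27.38) − 2.576
    = 2.2 · 1.41731 − 2.576
    = 3.1181 − 2.576 = 0.5421 → 0.54
Power = Φ(0.54) = 0.705.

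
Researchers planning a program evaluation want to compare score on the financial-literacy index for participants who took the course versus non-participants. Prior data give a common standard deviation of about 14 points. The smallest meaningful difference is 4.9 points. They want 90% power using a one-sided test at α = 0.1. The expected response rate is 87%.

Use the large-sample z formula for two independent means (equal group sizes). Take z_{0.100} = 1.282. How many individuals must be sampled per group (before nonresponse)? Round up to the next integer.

n = 124 per group

n = (z_α + z_β)² · (σ₁² + σ₂²) / δ²
  = (1.282 + 1.282)² · (2·14² = 392) / 4.9²
  = 6.5741 · 392 / 24.01
  = 107.33
Adjust for 87% response: 107.33 / 0.87 = 123.37.
Round up → n = 124 per group.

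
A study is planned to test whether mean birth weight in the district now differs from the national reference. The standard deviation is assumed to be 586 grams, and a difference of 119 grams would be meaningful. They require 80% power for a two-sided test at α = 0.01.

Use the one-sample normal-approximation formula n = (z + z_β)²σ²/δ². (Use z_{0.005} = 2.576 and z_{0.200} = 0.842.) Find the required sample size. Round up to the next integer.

n = 284

n = (z_{α/2} + z_β)² · σ² / δ²
  = (2.576 + 0.842)² · 586² / 119²
  = 11.6827 · 343396 / 14161
  = 283.30
Round up → n = 284.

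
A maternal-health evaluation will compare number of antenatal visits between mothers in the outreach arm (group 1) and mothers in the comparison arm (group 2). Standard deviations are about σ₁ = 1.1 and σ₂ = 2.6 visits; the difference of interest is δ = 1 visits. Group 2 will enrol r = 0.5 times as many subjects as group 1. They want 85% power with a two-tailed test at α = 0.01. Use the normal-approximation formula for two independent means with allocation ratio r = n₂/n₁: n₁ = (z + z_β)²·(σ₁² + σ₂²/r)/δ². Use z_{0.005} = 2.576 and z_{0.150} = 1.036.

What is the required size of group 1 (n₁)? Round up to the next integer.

n₁ = (z_{α/2} + z_β)² · (σ₁² + σ₂²/r) / δ²
   = (2.576 + 1.036)² · (1.1² + 2.6²/0.5) / 1²
   = 13.0465 · (1.21 + 13.52) / 1
   = 13.0465 · 14.73 / 1
   = 192.18
Round up → n₁ = 193; n₂ = r·n₁ = 0.5 × 193 = 97.

n₁ = 193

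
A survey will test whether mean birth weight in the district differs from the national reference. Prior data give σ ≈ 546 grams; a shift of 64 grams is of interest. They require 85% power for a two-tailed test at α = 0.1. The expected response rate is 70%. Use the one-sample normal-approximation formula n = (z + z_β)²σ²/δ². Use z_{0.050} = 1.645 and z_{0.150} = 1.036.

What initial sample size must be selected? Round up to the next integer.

n = (z_{α/2} + z_β)² · σ² / δ²
  = (1.645 + 1.036)² · 546² / 64²
  = 7.1878 · 298116 / 4096
  = 523.14
Adjust for 70% response: 523.14 / 0.70 = 747.34.
Round up → n = 748.

n = 748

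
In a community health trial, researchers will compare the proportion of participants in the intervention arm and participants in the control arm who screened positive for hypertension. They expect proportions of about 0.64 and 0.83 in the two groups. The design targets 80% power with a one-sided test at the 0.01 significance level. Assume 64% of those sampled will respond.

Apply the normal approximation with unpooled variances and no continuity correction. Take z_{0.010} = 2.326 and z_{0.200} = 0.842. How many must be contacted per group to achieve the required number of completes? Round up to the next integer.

n = (z_α + z_β)² · [p₁(1−p₁) + p₂(1−p₂)] / (p₁ − p₂)²
  = (2.326 + 0.842)² · (0.64·0.36 + 0.83·0.17) / (-0.19)²
  = (3.168)² · (0.2304 + 0.1411) / 0.0361
  = 10.0362 · 0.3715 / 0.0361
  = 103.28
Adjust for 64% response: 103.28 / 0.64 = 161.38.
Round up → n = 162 per group.

n = 162 per group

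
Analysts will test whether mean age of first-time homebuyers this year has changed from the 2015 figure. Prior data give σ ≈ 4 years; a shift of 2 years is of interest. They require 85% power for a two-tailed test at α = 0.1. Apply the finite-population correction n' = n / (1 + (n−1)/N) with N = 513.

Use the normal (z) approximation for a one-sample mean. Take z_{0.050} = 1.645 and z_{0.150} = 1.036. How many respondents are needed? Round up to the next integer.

n = (z_{α/2} + z_β)² · σ² / δ²
  = (1.645 + 1.036)² · 4² / 2²
  = 7.1878 · 16 / 4
  = 28.75
Finite-population correction (N = 513): 28.75 / (1 + (28.75 − 1)/513) = 27.28.
Round up → n = 28.

n = 28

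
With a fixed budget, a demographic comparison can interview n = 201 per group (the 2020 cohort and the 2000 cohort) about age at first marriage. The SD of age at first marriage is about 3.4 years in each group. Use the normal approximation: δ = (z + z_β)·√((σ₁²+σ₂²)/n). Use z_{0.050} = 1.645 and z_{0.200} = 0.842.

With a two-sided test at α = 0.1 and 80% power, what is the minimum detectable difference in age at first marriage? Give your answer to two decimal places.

δ = (z_{α/2} + z_β) · √((σ₁²+σ₂²)/n)
  = (1.645 + 0.842) · √(23.12/201)
  = 2.487 · √0.11502
  = 2.487 · 0.3392
  = 0.8435

Minimum detectable difference ≈ 0.84 years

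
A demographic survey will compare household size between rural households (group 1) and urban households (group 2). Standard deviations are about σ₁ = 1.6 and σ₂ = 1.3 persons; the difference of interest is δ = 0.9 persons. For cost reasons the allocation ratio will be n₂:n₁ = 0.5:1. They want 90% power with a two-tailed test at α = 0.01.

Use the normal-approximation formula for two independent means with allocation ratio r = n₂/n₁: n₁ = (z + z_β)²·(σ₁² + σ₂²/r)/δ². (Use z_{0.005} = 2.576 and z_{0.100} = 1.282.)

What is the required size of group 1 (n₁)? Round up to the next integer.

n₁ = 110

n₁ = (z_{α/2} + z_β)² · (σ₁² + σ₂²/r) / δ²
   = (2.576 + 1.282)² · (1.6² + 1.3²/0.5) / 0.9²
   = 14.8842 · (2.56 + 3.38) / 0.81
   = 14.8842 · 5.94 / 0.81
   = 109.15
Round up → n₁ = 110; n₂ = r·n₁ = 0.5 × 110 = 55.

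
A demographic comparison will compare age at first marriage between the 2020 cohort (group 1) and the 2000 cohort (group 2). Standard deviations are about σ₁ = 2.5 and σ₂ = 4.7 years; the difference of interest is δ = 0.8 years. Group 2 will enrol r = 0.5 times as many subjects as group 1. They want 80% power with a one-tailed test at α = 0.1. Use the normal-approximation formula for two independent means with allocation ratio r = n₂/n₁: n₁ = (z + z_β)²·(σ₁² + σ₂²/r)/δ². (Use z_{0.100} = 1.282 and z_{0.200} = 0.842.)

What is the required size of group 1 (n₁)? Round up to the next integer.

n₁ = (z_α + z_β)² · (σ₁² + σ₂²/r) / δ²
   = (1.282 + 0.842)² · (2.5² + 4.7²/0.5) / 0.8²
   = 4.5114 · (6.25 + 44.18) / 0.64
   = 4.5114 · 50.43 / 0.64
   = 355.48
Round up → n₁ = 356; n₂ = r·n₁ = 0.5 × 356 = 178.

n₁ = 356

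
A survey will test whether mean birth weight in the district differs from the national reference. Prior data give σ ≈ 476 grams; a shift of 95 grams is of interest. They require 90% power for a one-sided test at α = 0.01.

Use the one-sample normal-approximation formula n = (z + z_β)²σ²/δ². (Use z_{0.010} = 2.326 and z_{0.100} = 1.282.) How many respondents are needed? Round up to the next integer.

n = 327

n = (z_α + z_β)² · σ² / δ²
  = (2.326 + 1.282)² · 476² / 95²
  = 13.0177 · 226576 / 9025
  = 326.81
Round up → n = 327.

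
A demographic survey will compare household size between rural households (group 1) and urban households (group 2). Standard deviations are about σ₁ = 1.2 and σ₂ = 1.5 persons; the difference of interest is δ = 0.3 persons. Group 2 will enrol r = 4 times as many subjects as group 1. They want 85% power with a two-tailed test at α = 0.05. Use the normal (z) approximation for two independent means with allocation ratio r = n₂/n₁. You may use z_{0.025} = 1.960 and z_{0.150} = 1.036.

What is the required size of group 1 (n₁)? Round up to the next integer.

n₁ = (z_{α/2} + z_β)² · (σ₁² + σ₂²/r) / δ²
   = (1.960 + 1.036)² · (1.2² + 1.5²/4) / 0.3²
   = 8.9760 · (1.44 + 0.5625) / 0.09
   = 8.9760 · 2.0025 / 0.09
   = 199.72
Round up → n₁ = 200; n₂ = r·n₁ = 4 × 200 = 800.

n₁ = 200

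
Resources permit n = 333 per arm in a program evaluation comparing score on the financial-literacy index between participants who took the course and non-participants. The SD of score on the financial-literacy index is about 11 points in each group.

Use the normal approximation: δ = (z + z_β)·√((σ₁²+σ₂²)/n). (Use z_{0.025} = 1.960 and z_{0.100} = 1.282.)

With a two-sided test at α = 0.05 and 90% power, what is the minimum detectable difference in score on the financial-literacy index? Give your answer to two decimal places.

Minimum detectable difference ≈ 2.76 points

δ = (z_{α/2} + z_β) · √((σ₁²+σ₂²)/n)
  = (1.960 + 1.282) · √(242/333)
  = 3.242 · √0.72673
  = 3.242 · 0.8525
  = 2.7637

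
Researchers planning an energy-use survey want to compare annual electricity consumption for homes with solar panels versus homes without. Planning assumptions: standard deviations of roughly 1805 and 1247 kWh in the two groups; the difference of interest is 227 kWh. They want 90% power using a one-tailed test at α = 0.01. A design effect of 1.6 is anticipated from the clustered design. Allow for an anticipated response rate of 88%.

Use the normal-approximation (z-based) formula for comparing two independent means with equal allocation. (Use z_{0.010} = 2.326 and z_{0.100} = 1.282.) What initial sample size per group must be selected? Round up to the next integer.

n = (z_α + z_β)² · (σ₁² + σ₂²) / δ²
  = (2.326 + 1.282)² · (1805² + 1247² = 4813034) / 227²
  = 13.0177 · 4813034 / 51529
  = 1215.91
Design effect: 1.6 × 1215.91 = 1945.45.
Adjust for 88% response: 1945.45 / 0.88 = 2210.74.
Round up → n = 2211 per group.

n = 2211 per group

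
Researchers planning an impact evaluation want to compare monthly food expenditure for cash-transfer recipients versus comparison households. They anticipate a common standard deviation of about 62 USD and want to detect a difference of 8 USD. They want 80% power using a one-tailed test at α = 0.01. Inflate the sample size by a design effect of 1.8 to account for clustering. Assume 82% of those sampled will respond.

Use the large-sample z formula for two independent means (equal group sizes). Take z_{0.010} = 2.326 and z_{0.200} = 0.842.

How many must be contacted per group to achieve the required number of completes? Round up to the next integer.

n = 2647 per group

n = (z_α + z_β)² · (σ₁² + σ₂²) / δ²
  = (2.326 + 0.842)² · (2·62² = 7688) / 8²
  = 10.0362 · 7688 / 64
  = 1205.60
Design effect: 1.8 × 1205.60 = 2170.08.
Adjust for 82% response: 2170.08 / 0.82 = 2646.44.
Round up → n = 2647 per group.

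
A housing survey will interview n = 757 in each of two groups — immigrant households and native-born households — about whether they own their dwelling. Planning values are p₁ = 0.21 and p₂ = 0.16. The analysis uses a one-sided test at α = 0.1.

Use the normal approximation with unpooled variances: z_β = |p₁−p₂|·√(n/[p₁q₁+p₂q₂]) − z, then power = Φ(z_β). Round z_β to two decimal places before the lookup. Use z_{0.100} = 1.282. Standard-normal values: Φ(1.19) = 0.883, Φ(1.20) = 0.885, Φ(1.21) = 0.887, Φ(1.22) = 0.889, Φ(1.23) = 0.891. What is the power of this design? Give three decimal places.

z_β = |p₁−p₂|·√(n/[p₁q₁+p₂q₂]) − z_α
    = 0.05 · √(757/0.3003) − 1.282
    = 0.05 · 50.2077 − 1.282
    = 2.5104 − 1.282 = 1.2284 → 1.23
Power = Φ(1.23) = 0.891.

Power ≈ 0.891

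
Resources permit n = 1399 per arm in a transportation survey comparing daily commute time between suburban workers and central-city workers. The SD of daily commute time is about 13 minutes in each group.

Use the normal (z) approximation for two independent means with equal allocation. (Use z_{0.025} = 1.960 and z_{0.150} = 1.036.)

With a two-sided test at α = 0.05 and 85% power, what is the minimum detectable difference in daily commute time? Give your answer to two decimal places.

δ = (z_{α/2} + z_β) · √((σ₁²+σ₂²)/n)
  = (1.960 + 1.036) · √(338/1399)
  = 2.996 · √0.2416
  = 2.996 · 0.4915
  = 1.4726

Minimum detectable difference ≈ 1.47 minutes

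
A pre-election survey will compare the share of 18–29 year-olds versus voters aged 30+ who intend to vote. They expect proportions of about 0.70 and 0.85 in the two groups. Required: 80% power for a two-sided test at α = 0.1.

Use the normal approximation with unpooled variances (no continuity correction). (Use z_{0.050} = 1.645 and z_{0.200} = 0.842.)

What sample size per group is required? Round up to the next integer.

n = (z_{α/2} + z_β)² · [p₁(1−p₁) + p₂(1−p₂)] / (p₁ − p₂)²
  = (1.645 + 0.842)² · (0.70·0.30 + 0.85·0.15) / (-0.15)²
  = (2.487)² · (0.2100 + 0.1275) / 0.0225
  = 6.1852 · 0.3375 / 0.0225
  = 92.78
Round up → n = 93 per group.

n = 93 per group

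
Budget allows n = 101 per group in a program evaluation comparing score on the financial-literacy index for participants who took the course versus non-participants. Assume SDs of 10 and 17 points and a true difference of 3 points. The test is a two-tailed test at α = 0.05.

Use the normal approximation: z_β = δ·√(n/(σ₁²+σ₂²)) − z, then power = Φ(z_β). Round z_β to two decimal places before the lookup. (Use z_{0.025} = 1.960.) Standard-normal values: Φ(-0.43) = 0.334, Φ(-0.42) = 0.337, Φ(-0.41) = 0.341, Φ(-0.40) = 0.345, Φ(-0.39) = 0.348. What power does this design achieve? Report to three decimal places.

Power ≈ 0.334

z_β = δ·√(n/(σ₁²+σ₂²)) − z_{α/2}
    = 3 · √(101/389) − 1.960
    = 3 · 0.50955 − 1.960
    = 1.5286 − 1.960 = -0.4314 → -0.43
Power = Φ(-0.43) = 0.334.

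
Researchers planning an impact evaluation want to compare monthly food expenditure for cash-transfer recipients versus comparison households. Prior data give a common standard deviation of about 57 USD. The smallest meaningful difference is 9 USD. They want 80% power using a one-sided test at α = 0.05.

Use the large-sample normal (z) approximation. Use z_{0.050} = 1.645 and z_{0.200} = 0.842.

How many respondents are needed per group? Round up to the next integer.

n = (z_α + z_β)² · (σ₁² + σ₂²) / δ²
  = (1.645 + 0.842)² · (2·57² = 6498) / 9²
  = 6.1852 · 6498 / 81
  = 496.19
Round up → n = 497 per group.

n = 497 per group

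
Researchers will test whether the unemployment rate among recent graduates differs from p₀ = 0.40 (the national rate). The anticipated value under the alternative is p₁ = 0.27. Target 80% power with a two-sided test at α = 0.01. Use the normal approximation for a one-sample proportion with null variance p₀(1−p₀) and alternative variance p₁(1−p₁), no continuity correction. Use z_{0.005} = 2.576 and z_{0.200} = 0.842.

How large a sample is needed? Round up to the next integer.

n = 159

n = [z_{α/2}·√(p₀q₀) + z_β·√(p₁q₁)]² / (p₁ − p₀)²
  = [2.576·√(0.40·0.60) + 0.842·√(0.27·0.73)]² / (-0.13)²
  = [2.576·0.4899 + 0.842·0.4440]² / 0.0169
  = [1.6358]² / 0.0169
  = 158.33
Round up → n = 159.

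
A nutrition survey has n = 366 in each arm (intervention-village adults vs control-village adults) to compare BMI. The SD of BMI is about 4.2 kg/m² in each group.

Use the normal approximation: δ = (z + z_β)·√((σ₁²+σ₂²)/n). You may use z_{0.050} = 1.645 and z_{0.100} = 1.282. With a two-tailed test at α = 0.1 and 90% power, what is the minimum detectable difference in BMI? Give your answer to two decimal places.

δ = (z_{α/2} + z_β) · √((σ₁²+σ₂²)/n)
  = (1.645 + 1.282) · √(35.28/366)
  = 2.927 · √0.09639
  = 2.927 · 0.3105
  = 0.9088

Minimum detectable difference ≈ 0.91 kg/m²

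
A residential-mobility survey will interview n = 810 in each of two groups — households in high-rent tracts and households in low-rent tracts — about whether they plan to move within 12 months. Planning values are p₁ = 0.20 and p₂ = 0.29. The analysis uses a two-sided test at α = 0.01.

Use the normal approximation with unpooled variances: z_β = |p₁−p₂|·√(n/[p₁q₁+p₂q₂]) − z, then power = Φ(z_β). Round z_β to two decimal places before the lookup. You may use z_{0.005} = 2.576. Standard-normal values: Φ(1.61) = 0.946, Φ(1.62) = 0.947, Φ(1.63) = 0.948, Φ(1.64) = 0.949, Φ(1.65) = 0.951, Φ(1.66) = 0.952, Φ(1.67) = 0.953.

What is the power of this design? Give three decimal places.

z_β = |p₁−p₂|·√(n/[p₁q₁+p₂q₂]) − z_{α/2}
    = 0.09 · √(810/0.3659) − 2.576
    = 0.09 · 47.0502 − 2.576
    = 4.2345 − 2.576 = 1.6585 → 1.66
Power = Φ(1.66) = 0.952.

Power ≈ 0.952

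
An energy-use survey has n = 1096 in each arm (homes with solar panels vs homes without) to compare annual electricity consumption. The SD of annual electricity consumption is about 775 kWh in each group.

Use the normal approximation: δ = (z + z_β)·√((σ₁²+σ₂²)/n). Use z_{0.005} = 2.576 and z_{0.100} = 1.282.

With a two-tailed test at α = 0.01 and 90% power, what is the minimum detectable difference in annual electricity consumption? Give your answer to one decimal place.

δ = (z_{α/2} + z_β) · √((σ₁²+σ₂²)/n)
  = (2.576 + 1.282) · √(1201250/1096)
  = 3.858 · √1096.0
  = 3.858 · 33.1064
  = 127.7243

Minimum detectable difference ≈ 127.7 kWh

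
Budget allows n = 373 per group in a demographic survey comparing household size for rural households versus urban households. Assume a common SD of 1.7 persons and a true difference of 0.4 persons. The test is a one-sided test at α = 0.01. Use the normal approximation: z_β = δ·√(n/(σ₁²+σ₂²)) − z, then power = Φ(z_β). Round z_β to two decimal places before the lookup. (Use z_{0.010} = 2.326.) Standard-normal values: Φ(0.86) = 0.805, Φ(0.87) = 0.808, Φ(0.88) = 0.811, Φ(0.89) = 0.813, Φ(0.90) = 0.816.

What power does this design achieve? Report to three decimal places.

Power ≈ 0.813

z_β = δ·√(n/(σ₁²+σ₂²)) − z_α
    = 0.4 · √(373/5.78) − 2.326
    = 0.4 · 8.03324 − 2.326
    = 3.2133 − 2.326 = 0.8873 → 0.89
Power = Φ(0.89) = 0.813.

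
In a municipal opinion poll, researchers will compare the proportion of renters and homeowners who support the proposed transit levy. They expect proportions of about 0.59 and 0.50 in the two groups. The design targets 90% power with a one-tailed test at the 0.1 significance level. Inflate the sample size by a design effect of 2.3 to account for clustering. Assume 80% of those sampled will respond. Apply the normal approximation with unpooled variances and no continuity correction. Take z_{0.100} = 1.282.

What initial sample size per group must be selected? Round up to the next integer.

n = 1148 per group

n = (z_α + z_β)² · [p₁(1−p₁) + p₂(1−p₂)] / (p₁ − p₂)²
  = (1.282 + 1.282)² · (0.59·0.41 + 0.50·0.50) / (0.09)²
  = (2.564)² · (0.2419 + 0.2500) / 0.0081
  = 6.5741 · 0.4919 / 0.0081
  = 399.23
Design effect: 2.3 × 399.23 = 918.24.
Adjust for 80% response: 918.24 / 0.80 = 1147.80.
Round up → n = 1148 per group.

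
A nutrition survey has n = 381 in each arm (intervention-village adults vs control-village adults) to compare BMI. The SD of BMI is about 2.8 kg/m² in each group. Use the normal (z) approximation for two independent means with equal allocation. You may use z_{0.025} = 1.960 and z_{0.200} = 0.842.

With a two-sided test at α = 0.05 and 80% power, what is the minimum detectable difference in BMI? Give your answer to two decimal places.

δ = (z_{α/2} + z_β) · √((σ₁²+σ₂²)/n)
  = (1.960 + 0.842) · √(15.68/381)
  = 2.802 · √0.04115
  = 2.802 · 0.2029
  = 0.5684

Minimum detectable difference ≈ 0.57 kg/m²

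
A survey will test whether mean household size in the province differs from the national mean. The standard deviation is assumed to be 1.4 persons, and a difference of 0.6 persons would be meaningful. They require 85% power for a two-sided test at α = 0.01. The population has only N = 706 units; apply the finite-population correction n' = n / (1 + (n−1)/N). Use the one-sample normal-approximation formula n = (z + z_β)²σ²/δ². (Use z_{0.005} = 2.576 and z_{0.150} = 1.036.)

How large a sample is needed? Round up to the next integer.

n = (z_{α/2} + z_β)² · σ² / δ²
  = (2.576 + 1.036)² · 1.4² / 0.6²
  = 13.0465 · 1.96 / 0.36
  = 71.03
Finite-population correction (N = 706): 71.03 / (1 + (71.03 − 1)/706) = 64.62.
Round up → n = 65.

n = 65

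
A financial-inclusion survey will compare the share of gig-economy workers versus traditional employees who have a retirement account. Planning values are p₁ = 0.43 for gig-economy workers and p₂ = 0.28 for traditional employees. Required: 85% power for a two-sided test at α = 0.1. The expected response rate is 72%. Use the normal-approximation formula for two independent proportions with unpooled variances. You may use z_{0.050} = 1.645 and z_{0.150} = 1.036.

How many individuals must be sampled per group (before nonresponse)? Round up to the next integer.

n = (z_{α/2} + z_β)² · [p₁(1−p₁) + p₂(1−p₂)] / (p₁ − p₂)²
  = (1.645 + 1.036)² · (0.43·0.57 + 0.28·0.72) / (0.15)²
  = (2.681)² · (0.2451 + 0.2016) / 0.0225
  = 7.1878 · 0.4467 / 0.0225
  = 142.70
Adjust for 72% response: 142.70 / 0.72 = 198.20.
Round up → n = 199 per group.

n = 199 per group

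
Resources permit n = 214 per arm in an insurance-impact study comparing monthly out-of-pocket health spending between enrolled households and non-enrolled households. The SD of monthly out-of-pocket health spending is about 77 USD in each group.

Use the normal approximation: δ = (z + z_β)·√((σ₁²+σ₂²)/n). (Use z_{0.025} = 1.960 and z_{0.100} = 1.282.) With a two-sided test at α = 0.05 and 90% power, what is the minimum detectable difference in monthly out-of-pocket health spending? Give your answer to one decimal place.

Minimum detectable difference ≈ 24.1 USD

δ = (z_{α/2} + z_β) · √((σ₁²+σ₂²)/n)
  = (1.960 + 1.282) · √(11858/214)
  = 3.242 · √55.4112
  = 3.242 · 7.4439
  = 24.1330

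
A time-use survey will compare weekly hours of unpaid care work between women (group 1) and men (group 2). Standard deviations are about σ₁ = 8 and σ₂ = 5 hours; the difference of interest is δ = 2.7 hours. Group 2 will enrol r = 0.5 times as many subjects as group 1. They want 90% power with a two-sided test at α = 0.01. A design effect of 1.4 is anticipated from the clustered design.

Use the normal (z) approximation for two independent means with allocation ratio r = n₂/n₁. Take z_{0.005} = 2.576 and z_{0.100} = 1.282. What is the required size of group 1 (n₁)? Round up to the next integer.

n₁ = 326

n₁ = (z_{α/2} + z_β)² · (σ₁² + σ₂²/r) / δ²
   = (2.576 + 1.282)² · (8² + 5²/0.5) / 2.7²
   = 14.8842 · (64 + 50) / 7.29
   = 14.8842 · 114 / 7.29
   = 232.76
Design effect: 1.4 × 232.76 = 325.86.
Round up → n₁ = 326; n₂ = r·n₁ = 0.5 × 326 = 163.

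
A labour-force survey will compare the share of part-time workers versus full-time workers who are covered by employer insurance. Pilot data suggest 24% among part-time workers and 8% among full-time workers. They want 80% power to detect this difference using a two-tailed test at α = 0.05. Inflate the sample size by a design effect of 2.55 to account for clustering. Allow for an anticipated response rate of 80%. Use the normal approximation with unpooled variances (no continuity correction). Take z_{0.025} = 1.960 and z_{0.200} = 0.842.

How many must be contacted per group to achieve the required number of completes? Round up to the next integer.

n = 251 per group

n = (z_{α/2} + z_β)² · [p₁(1−p₁) + p₂(1−p₂)] / (p₁ − p₂)²
  = (1.960 + 0.842)² · (0.24·0.76 + 0.08·0.92) / (0.16)²
  = (2.802)² · (0.1824 + 0.0736) / 0.0256
  = 7.8512 · 0.2560 / 0.0256
  = 78.51
Design effect: 2.55 × 78.51 = 200.21.
Adjust for 80% response: 200.21 / 0.80 = 250.26.
Round up → n = 251 per group.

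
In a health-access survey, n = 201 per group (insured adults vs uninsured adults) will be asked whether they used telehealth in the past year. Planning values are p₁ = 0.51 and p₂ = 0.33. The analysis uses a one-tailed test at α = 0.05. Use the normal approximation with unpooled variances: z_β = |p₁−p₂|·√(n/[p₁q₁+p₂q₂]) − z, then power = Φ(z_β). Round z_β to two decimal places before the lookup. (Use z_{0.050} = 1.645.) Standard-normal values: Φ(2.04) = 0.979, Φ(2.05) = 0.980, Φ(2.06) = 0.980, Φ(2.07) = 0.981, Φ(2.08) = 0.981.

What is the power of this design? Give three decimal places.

z_β = |p₁−p₂|·√(n/[p₁q₁+p₂q₂]) − z_α
    = 0.18 · √(201/0.4710) − 1.645
    = 0.18 · 20.6580 − 1.645
    = 3.7184 − 1.645 = 2.0734 → 2.07
Power = Φ(2.07) = 0.981.

Power ≈ 0.981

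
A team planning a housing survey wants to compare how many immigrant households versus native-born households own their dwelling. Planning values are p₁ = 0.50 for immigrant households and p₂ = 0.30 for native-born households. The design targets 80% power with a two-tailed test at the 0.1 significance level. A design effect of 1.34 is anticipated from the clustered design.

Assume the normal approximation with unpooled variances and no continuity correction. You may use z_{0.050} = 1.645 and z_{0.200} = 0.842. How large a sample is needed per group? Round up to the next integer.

n = (z_{α/2} + z_β)² · [p₁(1−p₁) + p₂(1−p₂)] / (p₁ − p₂)²
  = (1.645 + 0.842)² · (0.50·0.50 + 0.30·0.70) / (0.20)²
  = (2.487)² · (0.2500 + 0.2100) / 0.0400
  = 6.1852 · 0.4600 / 0.0400
  = 71.13
Design effect: 1.34 × 71.13 = 95.31.
Round up → n = 96 per group.

n = 96 per group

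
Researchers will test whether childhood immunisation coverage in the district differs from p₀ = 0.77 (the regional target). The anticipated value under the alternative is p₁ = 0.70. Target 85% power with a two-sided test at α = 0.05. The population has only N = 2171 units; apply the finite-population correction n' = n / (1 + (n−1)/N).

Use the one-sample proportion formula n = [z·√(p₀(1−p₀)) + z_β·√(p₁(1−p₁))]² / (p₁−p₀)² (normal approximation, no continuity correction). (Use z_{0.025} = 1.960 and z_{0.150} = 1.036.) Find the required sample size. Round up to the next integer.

n = [z_{α/2}·√(p₀q₀) + z_β·√(p₁q₁)]² / (p₁ − p₀)²
  = [1.960·√(0.77·0.23) + 1.036·√(0.70·0.30)]² / (-0.07)²
  = [1.960·0.4208 + 1.036·0.4583]² / 0.0049
  = [1.2996]² / 0.0049
  = 344.68
Finite-population correction (N = 2171): 344.68 / (1 + (344.68 − 1)/2171) = 297.57.
Round up → n = 298.

n = 298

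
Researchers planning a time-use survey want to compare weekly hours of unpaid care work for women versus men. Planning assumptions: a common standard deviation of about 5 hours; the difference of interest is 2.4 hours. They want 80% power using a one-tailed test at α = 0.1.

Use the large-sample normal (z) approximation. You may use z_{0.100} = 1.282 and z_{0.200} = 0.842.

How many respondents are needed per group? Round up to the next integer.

n = 40 per group

n = (z_α + z_β)² · (σ₁² + σ₂²) / δ²
  = (1.282 + 0.842)² · (2·5² = 50) / 2.4²
  = 4.5114 · 50 / 5.76
  = 39.16
Round up → n = 40 per group.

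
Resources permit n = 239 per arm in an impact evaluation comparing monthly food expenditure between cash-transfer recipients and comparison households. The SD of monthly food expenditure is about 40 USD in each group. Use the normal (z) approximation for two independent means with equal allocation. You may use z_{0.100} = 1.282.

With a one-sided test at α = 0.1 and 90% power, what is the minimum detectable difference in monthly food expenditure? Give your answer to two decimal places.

δ = (z_α + z_β) · √((σ₁²+σ₂²)/n)
  = (1.282 + 1.282) · √(3200/239)
  = 2.564 · √13.3891
  = 2.564 · 3.6591
  = 9.3820

Minimum detectable difference ≈ 9.38 USD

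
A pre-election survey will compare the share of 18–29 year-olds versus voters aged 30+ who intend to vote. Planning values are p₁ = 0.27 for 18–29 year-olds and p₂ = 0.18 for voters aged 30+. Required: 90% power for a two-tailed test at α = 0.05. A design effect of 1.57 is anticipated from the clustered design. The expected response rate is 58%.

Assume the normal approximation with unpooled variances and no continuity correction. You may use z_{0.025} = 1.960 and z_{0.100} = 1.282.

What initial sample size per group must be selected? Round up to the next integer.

n = (z_{α/2} + z_β)² · [p₁(1−p₁) + p₂(1−p₂)] / (p₁ − p₂)²
  = (1.960 + 1.282)² · (0.27·0.73 + 0.18·0.82) / (0.09)²
  = (3.242)² · (0.1971 + 0.1476) / 0.0081
  = 10.5106 · 0.3447 / 0.0081
  = 447.28
Design effect: 1.57 × 447.28 = 702.23.
Adjust for 58% response: 702.23 / 0.58 = 1210.75.
Round up → n = 1211 per group.

n = 1211 per group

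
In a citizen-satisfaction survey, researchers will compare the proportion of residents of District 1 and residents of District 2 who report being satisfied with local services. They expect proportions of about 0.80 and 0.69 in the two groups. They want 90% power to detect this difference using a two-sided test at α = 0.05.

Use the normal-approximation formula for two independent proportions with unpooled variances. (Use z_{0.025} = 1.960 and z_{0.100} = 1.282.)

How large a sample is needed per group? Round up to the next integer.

n = 325 per group

n = (z_{α/2} + z_β)² · [p₁(1−p₁) + p₂(1−p₂)] / (p₁ − p₂)²
  = (1.960 + 1.282)² · (0.80·0.20 + 0.69·0.31) / (0.11)²
  = (3.242)² · (0.1600 + 0.2139) / 0.0121
  = 10.5106 · 0.3739 / 0.0121
  = 324.79
Round up → n = 325 per group.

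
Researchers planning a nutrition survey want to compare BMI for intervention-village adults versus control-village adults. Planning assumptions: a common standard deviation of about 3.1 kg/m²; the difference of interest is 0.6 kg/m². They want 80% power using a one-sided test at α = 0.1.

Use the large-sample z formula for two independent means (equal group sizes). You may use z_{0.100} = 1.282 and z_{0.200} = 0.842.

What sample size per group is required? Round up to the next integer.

n = 241 per group

n = (z_α + z_β)² · (σ₁² + σ₂²) / δ²
  = (1.282 + 0.842)² · (2·3.1² = 19.22) / 0.6²
  = 4.5114 · 19.22 / 0.36
  = 240.86
Round up → n = 241 per group.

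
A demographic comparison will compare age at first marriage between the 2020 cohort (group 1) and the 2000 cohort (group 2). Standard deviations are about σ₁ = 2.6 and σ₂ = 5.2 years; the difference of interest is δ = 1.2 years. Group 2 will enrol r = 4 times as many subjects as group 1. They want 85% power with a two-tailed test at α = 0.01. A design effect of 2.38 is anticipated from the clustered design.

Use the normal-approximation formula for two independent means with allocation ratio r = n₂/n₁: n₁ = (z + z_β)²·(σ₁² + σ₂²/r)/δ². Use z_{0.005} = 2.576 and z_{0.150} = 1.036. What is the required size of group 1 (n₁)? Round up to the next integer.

n₁ = (z_{α/2} + z_β)² · (σ₁² + σ₂²/r) / δ²
   = (2.576 + 1.036)² · (2.6² + 5.2²/4) / 1.2²
   = 13.0465 · (6.76 + 6.76) / 1.44
   = 13.0465 · 13.52 / 1.44
   = 122.49
Design effect: 2.38 × 122.49 = 291.53.
Round up → n₁ = 292; n₂ = r·n₁ = 4 × 292 = 1168.

n₁ = 292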